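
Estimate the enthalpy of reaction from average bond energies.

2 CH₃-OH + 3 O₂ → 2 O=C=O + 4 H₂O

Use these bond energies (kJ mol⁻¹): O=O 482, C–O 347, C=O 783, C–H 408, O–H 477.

Bonds broken (reactants):
  C–H: 6 × 408 = 2448
  C–O: 2 × 347 = 694
  O–H: 2 × 477 = 954
  O=O: 3 × 482 = 1446
  Σ(broken) = 5542 kJ
Bonds formed (products):
  C=O: 4 × 783 = 3132
  O–H: 8 × 477 = 3816
  Σ(formed) = 6948 kJ
ΔH = Σ(broken) − Σ(formed) = 5542 − 6948 = −1406 kJ

ΔH ≈ −1406 kJ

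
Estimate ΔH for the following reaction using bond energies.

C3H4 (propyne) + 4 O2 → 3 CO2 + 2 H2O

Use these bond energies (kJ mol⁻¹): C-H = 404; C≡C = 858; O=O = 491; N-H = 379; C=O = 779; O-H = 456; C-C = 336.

Bonds broken (reactants):
  C≡C: 1 × 858 = 858
  C-C: 1 × 336 = 336
  C-H: 4 × 404 = 1616
  O=O: 4 × 491 = 1964
  Σ(broken) = 4774 kJ
Bonds formed (products):
  C=O: 6 × 779 = 4674
  O-H: 4 × 456 = 1824
  Σ(formed) = 6498 kJ
ΔH = Σ(broken) − Σ(formed) = 4774 − 6498 = −1724 kJ

ΔH ≈ −1724 kJ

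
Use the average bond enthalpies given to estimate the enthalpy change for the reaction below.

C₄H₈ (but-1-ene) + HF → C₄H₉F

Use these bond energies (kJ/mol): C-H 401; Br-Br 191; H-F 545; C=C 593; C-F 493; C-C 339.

Bonds broken (reactants):
  C-C: 2 × 339 = 678
  C-H: 8 × 401 = 3208
  C=C: 1 × 593 = 593
  H-F: 1 × 545 = 545
  Σ(broken) = 5024 kJ
Bonds formed (products):
  C-C: 3 × 339 = 1017
  C-F: 1 × 493 = 493
  C-H: 9 × 401 = 3609
  Σ(formed) = 5119 kJ
ΔH = Σ(broken) − Σ(formed) = 5024 − 5119 = −95 kJ

ΔH ≈ −95 kJ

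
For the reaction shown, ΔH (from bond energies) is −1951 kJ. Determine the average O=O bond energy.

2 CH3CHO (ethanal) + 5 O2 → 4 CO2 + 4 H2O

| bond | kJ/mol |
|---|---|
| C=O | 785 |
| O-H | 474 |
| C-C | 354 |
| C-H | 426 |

Let D be the O=O bond energy.
Σ(broken) = 2×354 + 8×426 + 2×785 + 5×D = 5686 + 5D
Σ(formed) = 8×785 + 8×474 = 10072
ΔH = Σ(broken) − Σ(formed) = (5686 + 5D) − (10072) = −4386 + 5D
Setting this equal to −1951 kJ gives 5D = 2435, so D = 487 kJ/mol.

D(O=O) ≈ 487 kJ/mol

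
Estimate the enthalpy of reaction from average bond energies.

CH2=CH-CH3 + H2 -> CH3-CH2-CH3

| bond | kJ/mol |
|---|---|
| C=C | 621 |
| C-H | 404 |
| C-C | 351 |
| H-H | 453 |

Bonds broken (reactants):
  C-C: 1 × 351 = 351
  C-H: 6 × 404 = 2424
  C=C: 1 × 621 = 621
  H-H: 1 × 453 = 453
  Σ(broken) = 3849 kJ
Bonds formed (products):
  C-C: 2 × 351 = 702
  C-H: 8 × 404 = 3232
  Σ(formed) = 3934 kJ
ΔH = Σ(broken) − Σ(formed) = 3849 − 3934 = −85 kJ

ΔH ≈ −85 kJ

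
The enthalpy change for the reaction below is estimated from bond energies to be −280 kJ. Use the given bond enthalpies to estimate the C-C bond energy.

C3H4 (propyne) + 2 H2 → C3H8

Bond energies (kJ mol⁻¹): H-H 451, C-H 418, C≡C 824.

D(C-C) ≈ 334 kJ/mol

Let D be the C-C bond energy.
Σ(broken) = 1×824 + 1×D + 4×418 + 2×451 = 3398 + D
Σ(formed) = 2×D + 8×418 = 3344 + 2D
ΔH = Σ(broken) − Σ(formed) = (3398 + D) − (3344 + 2D) = +54 − D
Setting this equal to −280 kJ gives D = 334 kJ/mol.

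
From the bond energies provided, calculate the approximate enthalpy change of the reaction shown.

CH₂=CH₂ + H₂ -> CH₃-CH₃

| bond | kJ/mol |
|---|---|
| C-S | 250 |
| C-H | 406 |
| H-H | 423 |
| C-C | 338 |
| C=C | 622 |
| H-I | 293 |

ΔH ≈ −105 kJ

Bonds broken (reactants):
  C-H: 4 × 406 = 1624
  C=C: 1 × 622 = 622
  H-H: 1 × 423 = 423
  Σ(broken) = 2669 kJ
Bonds formed (products):
  C-C: 1 × 338 = 338
  C-H: 6 × 406 = 2436
  Σ(formed) = 2774 kJ
ΔH = Σ(broken) − Σ(formed) = 2669 − 2774 = −105 kJ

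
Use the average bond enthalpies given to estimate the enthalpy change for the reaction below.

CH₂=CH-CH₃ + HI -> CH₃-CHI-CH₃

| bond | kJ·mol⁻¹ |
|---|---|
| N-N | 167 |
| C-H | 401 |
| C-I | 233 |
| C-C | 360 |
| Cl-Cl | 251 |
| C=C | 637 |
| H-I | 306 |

ΔH ≈ −51 kJ

Bonds broken (reactants):
  C-C: 1 × 360 = 360
  C-H: 6 × 401 = 2406
  C=C: 1 × 637 = 637
  H-I: 1 × 306 = 306
  Σ(broken) = 3709 kJ
Bonds formed (products):
  C-C: 2 × 360 = 720
  C-H: 7 × 401 = 2807
  C-I: 1 × 233 = 233
  Σ(formed) = 3760 kJ
ΔH = Σ(broken) − Σ(formed) = 3709 − 3760 = −51 kJ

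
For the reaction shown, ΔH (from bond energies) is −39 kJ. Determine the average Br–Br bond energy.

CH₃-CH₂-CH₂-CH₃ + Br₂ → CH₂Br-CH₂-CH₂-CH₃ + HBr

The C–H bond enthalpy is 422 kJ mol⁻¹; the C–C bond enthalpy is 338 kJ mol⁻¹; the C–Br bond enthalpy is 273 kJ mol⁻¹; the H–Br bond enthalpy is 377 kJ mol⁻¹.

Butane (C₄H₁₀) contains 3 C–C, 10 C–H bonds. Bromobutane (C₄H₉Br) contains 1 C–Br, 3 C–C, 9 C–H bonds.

Let D be the Br–Br bond energy.
Σ(broken) = 1×D + 3×338 + 10×422 = 5234 + D
Σ(formed) = 1×273 + 3×338 + 9×422 + 1×377 = 5462
ΔH = Σ(broken) − Σ(formed) = (5234 + D) − (5462) = −228 + D
Setting this equal to −39 kJ gives D = 189 kJ/mol.

D(Br–Br) ≈ 189 kJ/mol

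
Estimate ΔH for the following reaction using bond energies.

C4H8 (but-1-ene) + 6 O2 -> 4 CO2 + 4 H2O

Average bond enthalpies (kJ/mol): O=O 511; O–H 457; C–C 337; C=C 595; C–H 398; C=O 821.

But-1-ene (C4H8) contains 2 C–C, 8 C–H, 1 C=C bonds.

Bonds broken (reactants):
  C–C: 2 × 337 = 674
  C–H: 8 × 398 = 3184
  C=C: 1 × 595 = 595
  O=O: 6 × 511 = 3066
  Σ(broken) = 7519 kJ
Bonds formed (products):
  C=O: 8 × 821 = 6568
  O–H: 8 × 457 = 3656
  Σ(formed) = 10224 kJ
ΔH = Σ(broken) − Σ(formed) = 7519 − 10224 = −2705 kJ

ΔH ≈ −2705 kJ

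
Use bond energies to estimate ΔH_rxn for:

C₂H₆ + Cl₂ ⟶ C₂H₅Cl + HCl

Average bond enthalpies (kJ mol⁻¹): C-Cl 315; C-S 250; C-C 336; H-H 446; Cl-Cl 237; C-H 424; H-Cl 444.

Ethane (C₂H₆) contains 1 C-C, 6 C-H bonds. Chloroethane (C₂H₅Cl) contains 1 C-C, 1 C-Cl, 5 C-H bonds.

Bonds broken (reactants):
  C-C: 1 × 336 = 336
  C-H: 6 × 424 = 2544
  Cl-Cl: 1 × 237 = 237
  Σ(broken) = 3117 kJ
Bonds formed (products):
  C-C: 1 × 336 = 336
  C-Cl: 1 × 315 = 315
  C-H: 5 × 424 = 2120
  H-Cl: 1 × 444 = 444
  Σ(formed) = 3215 kJ
ΔH = Σ(broken) − Σ(formed) = 3117 − 3215 = −98 kJ

ΔH ≈ −98 kJ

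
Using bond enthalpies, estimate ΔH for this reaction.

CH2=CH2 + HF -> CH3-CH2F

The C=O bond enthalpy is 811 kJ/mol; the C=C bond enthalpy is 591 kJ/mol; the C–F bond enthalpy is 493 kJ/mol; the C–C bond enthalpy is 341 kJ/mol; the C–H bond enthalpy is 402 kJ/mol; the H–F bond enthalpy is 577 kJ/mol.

Bonds broken (reactants):
  C–H: 4 × 402 = 1608
  C=C: 1 × 591 = 591
  H–F: 1 × 577 = 577
  Σ(broken) = 2776 kJ
Bonds formed (products):
  C–C: 1 × 341 = 341
  C–F: 1 × 493 = 493
  C–H: 5 × 402 = 2010
  Σ(formed) = 2844 kJ
ΔH = Σ(broken) − Σ(formed) = 2776 − 2844 = −68 kJ

ΔH ≈ −68 kJ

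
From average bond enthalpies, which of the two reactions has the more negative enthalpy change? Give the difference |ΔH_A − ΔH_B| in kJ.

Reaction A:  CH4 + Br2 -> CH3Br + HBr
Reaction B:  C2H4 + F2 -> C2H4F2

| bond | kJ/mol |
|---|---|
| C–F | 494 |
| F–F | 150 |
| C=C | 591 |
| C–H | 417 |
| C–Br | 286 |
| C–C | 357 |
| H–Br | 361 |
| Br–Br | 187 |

Reaction A:
  Bonds broken (reactants):
    Br–Br: 1 × 187 = 187
    C–H: 4 × 417 = 1668
    Σ(broken) = 1855 kJ
  Bonds formed (products):
    C–Br: 1 × 286 = 286
    C–H: 3 × 417 = 1251
    H–Br: 1 × 361 = 361
    Σ(formed) = 1898 kJ
  ΔH_A = 1855 − 1898 = −43 kJ
Reaction B:
  Bonds broken (reactants):
    C–H: 4 × 417 = 1668
    C=C: 1 × 591 = 591
    F–F: 1 × 150 = 150
    Σ(broken) = 2409 kJ
  Bonds formed (products):
    C–C: 1 × 357 = 357
    C–F: 2 × 494 = 988
    C–H: 4 × 417 = 1668
    Σ(formed) = 3013 kJ
  ΔH_B = 2409 − 3013 = −604 kJ
ΔH_A − ΔH_B = +561 kJ, so reaction B has the more negative ΔH; |ΔH_A − ΔH_B| = 561 kJ.

Reaction B, by 561 kJ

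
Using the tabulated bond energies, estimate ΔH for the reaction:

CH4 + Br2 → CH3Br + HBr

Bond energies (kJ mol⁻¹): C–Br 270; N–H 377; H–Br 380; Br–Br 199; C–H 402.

ΔH ≈ −49 kJ

Bonds broken (reactants):
  Br–Br: 1 × 199 = 199
  C–H: 4 × 402 = 1608
  Σ(broken) = 1807 kJ
Bonds formed (products):
  C–Br: 1 × 270 = 270
  C–H: 3 × 402 = 1206
  H–Br: 1 × 380 = 380
  Σ(formed) = 1856 kJ
ΔH = Σ(broken) − Σ(formed) = 1807 − 1856 = −49 kJ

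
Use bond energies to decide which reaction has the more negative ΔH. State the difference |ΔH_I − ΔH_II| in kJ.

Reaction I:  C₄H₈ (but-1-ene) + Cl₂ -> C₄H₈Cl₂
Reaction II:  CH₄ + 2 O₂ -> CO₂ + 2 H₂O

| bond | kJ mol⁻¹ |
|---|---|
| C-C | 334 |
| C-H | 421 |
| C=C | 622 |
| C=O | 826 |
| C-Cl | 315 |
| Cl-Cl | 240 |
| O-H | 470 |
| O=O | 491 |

Reaction II, by 764 kJ

Reaction I:
  Bonds broken (reactants):
    C-C: 2 × 334 = 668
    C-H: 8 × 421 = 3368
    C=C: 1 × 622 = 622
    Cl-Cl: 1 × 240 = 240
    Σ(broken) = 4898 kJ
  Bonds formed (products):
    C-C: 3 × 334 = 1002
    C-Cl: 2 × 315 = 630
    C-H: 8 × 421 = 3368
    Σ(formed) = 5000 kJ
  ΔH_I = 4898 − 5000 = −102 kJ
Reaction II:
  Bonds broken (reactants):
    C-H: 4 × 421 = 1684
    O=O: 2 × 491 = 982
    Σ(broken) = 2666 kJ
  Bonds formed (products):
    C=O: 2 × 826 = 1652
    O-H: 4 × 470 = 1880
    Σ(formed) = 3532 kJ
  ΔH_II = 2666 − 3532 = −866 kJ
ΔH_I − ΔH_II = +764 kJ, so reaction II has the more negative ΔH; |ΔH_I − ΔH_II| = 764 kJ.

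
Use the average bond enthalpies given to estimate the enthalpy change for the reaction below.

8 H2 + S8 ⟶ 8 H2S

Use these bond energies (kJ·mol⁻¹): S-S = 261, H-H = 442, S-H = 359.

ΔH ≈ −120 kJ

Bonds broken (reactants):
  H-H: 8 × 442 = 3536
  S-S: 8 × 261 = 2088
  Σ(broken) = 5624 kJ
Bonds formed (products):
  S-H: 16 × 359 = 5744
  Σ(formed) = 5744 kJ
ΔH = Σ(broken) − Σ(formed) = 5624 − 5744 = −120 kJ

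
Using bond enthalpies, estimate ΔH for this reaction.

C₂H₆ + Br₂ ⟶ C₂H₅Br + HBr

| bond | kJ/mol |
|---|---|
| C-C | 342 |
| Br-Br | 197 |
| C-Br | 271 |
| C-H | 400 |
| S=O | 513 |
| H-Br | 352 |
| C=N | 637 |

ΔH ≈ −26 kJ

Bonds broken (reactants):
  Br-Br: 1 × 197 = 197
  C-C: 1 × 342 = 342
  C-H: 6 × 400 = 2400
  Σ(broken) = 2939 kJ
Bonds formed (products):
  C-Br: 1 × 271 = 271
  C-C: 1 × 342 = 342
  C-H: 5 × 400 = 2000
  H-Br: 1 × 352 = 352
  Σ(formed) = 2965 kJ
ΔH = Σ(broken) − Σ(formed) = 2939 − 2965 = −26 kJ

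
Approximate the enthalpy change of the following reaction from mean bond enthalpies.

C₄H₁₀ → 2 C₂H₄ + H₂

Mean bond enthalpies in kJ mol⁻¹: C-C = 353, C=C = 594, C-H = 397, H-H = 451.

Bonds broken (reactants):
  C-C: 3 × 353 = 1059
  C-H: 10 × 397 = 3970
  Σ(broken) = 5029 kJ
Bonds formed (products):
  C-H: 8 × 397 = 3176
  C=C: 2 × 594 = 1188
  H-H: 1 × 451 = 451
  Σ(formed) = 4815 kJ
ΔH = Σ(broken) − Σ(formed) = 5029 − 4815 = +214 kJ

ΔH ≈ +214 kJ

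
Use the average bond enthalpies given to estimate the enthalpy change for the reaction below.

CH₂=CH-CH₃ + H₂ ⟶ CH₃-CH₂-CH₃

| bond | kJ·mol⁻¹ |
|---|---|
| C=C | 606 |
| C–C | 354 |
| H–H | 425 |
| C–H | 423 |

ΔH ≈ −169 kJ

Bonds broken (reactants):
  C–C: 1 × 354 = 354
  C–H: 6 × 423 = 2538
  C=C: 1 × 606 = 606
  H–H: 1 × 425 = 425
  Σ(broken) = 3923 kJ
Bonds formed (products):
  C–C: 2 × 354 = 708
  C–H: 8 × 423 = 3384
  Σ(formed) = 4092 kJ
ΔH = Σ(broken) − Σ(formed) = 3923 − 4092 = −169 kJ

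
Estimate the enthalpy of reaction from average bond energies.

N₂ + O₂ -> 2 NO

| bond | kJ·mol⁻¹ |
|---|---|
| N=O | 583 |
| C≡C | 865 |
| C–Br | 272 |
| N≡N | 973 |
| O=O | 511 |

ΔH ≈ +318 kJ

Bonds broken (reactants):
  N≡N: 1 × 973 = 973
  O=O: 1 × 511 = 511
  Σ(broken) = 1484 kJ
Bonds formed (products):
  N=O: 2 × 583 = 1166
  Σ(formed) = 1166 kJ
ΔH = Σ(broken) − Σ(formed) = 1484 − 1166 = +318 kJ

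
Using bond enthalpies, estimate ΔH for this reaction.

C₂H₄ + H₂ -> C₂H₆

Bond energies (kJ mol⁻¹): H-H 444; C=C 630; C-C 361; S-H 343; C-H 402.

ΔH ≈ −91 kJ

Bonds broken (reactants):
  C-H: 4 × 402 = 1608
  C=C: 1 × 630 = 630
  H-H: 1 × 444 = 444
  Σ(broken) = 2682 kJ
Bonds formed (products):
  C-C: 1 × 361 = 361
  C-H: 6 × 402 = 2412
  Σ(formed) = 2773 kJ
ΔH = Σ(broken) − Σ(formed) = 2682 − 2773 = −91 kJ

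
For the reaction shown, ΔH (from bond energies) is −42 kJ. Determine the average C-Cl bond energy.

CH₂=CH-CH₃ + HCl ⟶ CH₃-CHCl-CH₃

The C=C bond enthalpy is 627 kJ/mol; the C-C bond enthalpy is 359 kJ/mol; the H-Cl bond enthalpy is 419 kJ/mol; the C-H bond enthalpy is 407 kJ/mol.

D(C-Cl) ≈ 322 kJ/mol

Let D be the C-Cl bond energy.
Σ(broken) = 1×359 + 6×407 + 1×627 + 1×419 = 3847
Σ(formed) = 2×359 + 1×D + 7×407 = 3567 + D
ΔH = Σ(broken) − Σ(formed) = (3847) − (3567 + D) = +280 − D
Setting this equal to −42 kJ gives D = 322 kJ/mol.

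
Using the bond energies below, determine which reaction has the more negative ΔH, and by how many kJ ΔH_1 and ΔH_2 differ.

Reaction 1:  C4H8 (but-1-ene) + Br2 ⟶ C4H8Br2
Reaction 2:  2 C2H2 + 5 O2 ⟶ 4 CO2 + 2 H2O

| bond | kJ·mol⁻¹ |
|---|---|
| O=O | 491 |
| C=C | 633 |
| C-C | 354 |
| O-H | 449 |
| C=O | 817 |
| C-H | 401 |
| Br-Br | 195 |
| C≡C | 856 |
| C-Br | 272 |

Reaction 1:
  Bonds broken (reactants):
    Br-Br: 1 × 195 = 195
    C-C: 2 × 354 = 708
    C-H: 8 × 401 = 3208
    C=C: 1 × 633 = 633
    Σ(broken) = 4744 kJ
  Bonds formed (products):
    C-Br: 2 × 272 = 544
    C-C: 3 × 354 = 1062
    C-H: 8 × 401 = 3208
    Σ(formed) = 4814 kJ
  ΔH_1 = 4744 − 4814 = −70 kJ
Reaction 2:
  Bonds broken (reactants):
    C≡C: 2 × 856 = 1712
    C-H: 4 × 401 = 1604
    O=O: 5 × 491 = 2455
    Σ(broken) = 5771 kJ
  Bonds formed (products):
    C=O: 8 × 817 = 6536
    O-H: 4 × 449 = 1796
    Σ(formed) = 8332 kJ
  ΔH_2 = 5771 − 8332 = −2561 kJ
ΔH_1 − ΔH_2 = +2491 kJ, so reaction 2 has the more negative ΔH; |ΔH_1 − ΔH_2| = 2491 kJ.

Reaction 2, by 2491 kJ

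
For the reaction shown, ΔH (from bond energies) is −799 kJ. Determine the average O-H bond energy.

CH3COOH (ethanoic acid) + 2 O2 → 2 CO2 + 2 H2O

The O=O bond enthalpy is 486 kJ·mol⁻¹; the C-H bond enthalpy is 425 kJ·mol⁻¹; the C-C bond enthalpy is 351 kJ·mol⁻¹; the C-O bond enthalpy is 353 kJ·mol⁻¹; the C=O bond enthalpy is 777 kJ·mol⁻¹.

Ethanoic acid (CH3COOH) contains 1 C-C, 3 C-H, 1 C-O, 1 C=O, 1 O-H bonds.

Let D be the O-H bond energy.
Σ(broken) = 1×351 + 3×425 + 1×353 + 1×777 + 1×D + 2×486 = 3728 + D
Σ(formed) = 4×777 + 4×D = 3108 + 4D
ΔH = Σ(broken) − Σ(formed) = (3728 + D) − (3108 + 4D) = +620 − 3D
Setting this equal to −799 kJ gives 3D = 1419, so D = 473 kJ/mol.

D(O-H) ≈ 473 kJ/mol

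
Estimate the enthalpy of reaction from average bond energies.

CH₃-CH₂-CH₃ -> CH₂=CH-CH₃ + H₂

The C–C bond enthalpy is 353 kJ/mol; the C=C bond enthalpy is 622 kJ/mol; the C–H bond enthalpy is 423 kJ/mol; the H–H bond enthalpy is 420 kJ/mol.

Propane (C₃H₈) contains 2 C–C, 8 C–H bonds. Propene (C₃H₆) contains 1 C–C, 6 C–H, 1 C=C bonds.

Bonds broken (reactants):
  C–C: 2 × 353 = 706
  C–H: 8 × 423 = 3384
  Σ(broken) = 4090 kJ
Bonds formed (products):
  C–C: 1 × 353 = 353
  C–H: 6 × 423 = 2538
  C=C: 1 × 622 = 622
  H–H: 1 × 420 = 420
  Σ(formed) = 3933 kJ
ΔH = Σ(broken) − Σ(formed) = 4090 − 3933 = +157 kJ

ΔH ≈ +157 kJ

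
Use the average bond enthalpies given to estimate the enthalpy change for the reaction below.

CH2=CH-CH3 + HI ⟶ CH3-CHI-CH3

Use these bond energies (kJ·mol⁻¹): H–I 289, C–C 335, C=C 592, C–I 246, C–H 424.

ΔH ≈ −124 kJ

Bonds broken (reactants):
  C–C: 1 × 335 = 335
  C–H: 6 × 424 = 2544
  C=C: 1 × 592 = 592
  H–I: 1 × 289 = 289
  Σ(broken) = 3760 kJ
Bonds formed (products):
  C–C: 2 × 335 = 670
  C–H: 7 × 424 = 2968
  C–I: 1 × 246 = 246
  Σ(formed) = 3884 kJ
ΔH = Σ(broken) − Σ(formed) = 3760 − 3884 = −124 kJ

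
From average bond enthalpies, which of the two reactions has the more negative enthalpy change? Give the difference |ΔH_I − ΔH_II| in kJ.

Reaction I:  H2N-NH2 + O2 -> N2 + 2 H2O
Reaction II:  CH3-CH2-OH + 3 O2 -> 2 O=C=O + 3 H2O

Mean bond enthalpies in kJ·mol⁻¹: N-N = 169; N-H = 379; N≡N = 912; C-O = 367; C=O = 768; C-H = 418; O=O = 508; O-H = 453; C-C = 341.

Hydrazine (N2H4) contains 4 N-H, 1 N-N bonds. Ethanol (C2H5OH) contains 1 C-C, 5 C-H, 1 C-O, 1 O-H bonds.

Reaction I:
  Bonds broken (reactants):
    N-H: 4 × 379 = 1516
    N-N: 1 × 169 = 169
    O=O: 1 × 508 = 508
    Σ(broken) = 2193 kJ
  Bonds formed (products):
    N≡N: 1 × 912 = 912
    O-H: 4 × 453 = 1812
    Σ(formed) = 2724 kJ
  ΔH_I = 2193 − 2724 = −531 kJ
Reaction II:
  Bonds broken (reactants):
    C-C: 1 × 341 = 341
    C-H: 5 × 418 = 2090
    C-O: 1 × 367 = 367
    O-H: 1 × 453 = 453
    O=O: 3 × 508 = 1524
    Σ(broken) = 4775 kJ
  Bonds formed (products):
    C=O: 4 × 768 = 3072
    O-H: 6 × 453 = 2718
    Σ(formed) = 5790 kJ
  ΔH_II = 4775 − 5790 = −1015 kJ
ΔH_I − ΔH_II = +484 kJ, so reaction II has the more negative ΔH; |ΔH_I − ΔH_II| = 484 kJ.

Reaction II, by 484 kJ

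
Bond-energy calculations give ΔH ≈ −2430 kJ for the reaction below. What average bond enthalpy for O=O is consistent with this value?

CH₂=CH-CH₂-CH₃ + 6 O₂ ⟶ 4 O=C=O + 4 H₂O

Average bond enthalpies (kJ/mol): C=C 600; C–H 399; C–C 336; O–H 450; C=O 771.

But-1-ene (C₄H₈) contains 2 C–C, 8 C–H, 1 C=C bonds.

D(O=O) ≈ 479 kJ/mol

Let D be the O=O bond energy.
Σ(broken) = 2×336 + 8×399 + 1×600 + 6×D = 4464 + 6D
Σ(formed) = 8×771 + 8×450 = 9768
ΔH = Σ(broken) − Σ(formed) = (4464 + 6D) − (9768) = −5304 + 6D
Setting this equal to −2430 kJ gives 6D = 2874, so D = 479 kJ/mol.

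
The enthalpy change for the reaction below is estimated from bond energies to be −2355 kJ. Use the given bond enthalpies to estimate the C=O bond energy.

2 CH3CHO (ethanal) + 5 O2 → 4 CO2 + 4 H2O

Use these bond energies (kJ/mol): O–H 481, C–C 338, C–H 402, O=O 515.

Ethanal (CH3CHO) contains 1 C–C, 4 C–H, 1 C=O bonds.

Let D be the C=O bond energy.
Σ(broken) = 2×338 + 8×402 + 2×D + 5×515 = 6467 + 2D
Σ(formed) = 8×D + 8×481 = 3848 + 8D
ΔH = Σ(broken) − Σ(formed) = (6467 + 2D) − (3848 + 8D) = +2619 − 6D
Setting this equal to −2355 kJ gives 6D = 4974, so D = 829 kJ/mol.

D(C=O) ≈ 829 kJ/mol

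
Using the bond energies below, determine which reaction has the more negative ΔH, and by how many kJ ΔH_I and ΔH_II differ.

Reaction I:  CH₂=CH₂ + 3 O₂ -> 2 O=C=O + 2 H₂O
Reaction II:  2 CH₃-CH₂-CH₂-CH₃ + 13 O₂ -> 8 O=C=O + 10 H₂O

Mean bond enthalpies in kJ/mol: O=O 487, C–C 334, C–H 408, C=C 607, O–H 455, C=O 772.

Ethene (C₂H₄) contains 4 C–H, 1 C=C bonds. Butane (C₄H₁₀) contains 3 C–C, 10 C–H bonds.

Reaction II, by 3749 kJ

Reaction I:
  Bonds broken (reactants):
    C–H: 4 × 408 = 1632
    C=C: 1 × 607 = 607
    O=O: 3 × 487 = 1461
    Σ(broken) = 3700 kJ
  Bonds formed (products):
    C=O: 4 × 772 = 3088
    O–H: 4 × 455 = 1820
    Σ(formed) = 4908 kJ
  ΔH_I = 3700 − 4908 = −1208 kJ
Reaction II:
  Bonds broken (reactants):
    C–C: 6 × 334 = 2004
    C–H: 20 × 408 = 8160
    O=O: 13 × 487 = 6331
    Σ(broken) = 16495 kJ
  Bonds formed (products):
    C=O: 16 × 772 = 12352
    O–H: 20 × 455 = 9100
    Σ(formed) = 21452 kJ
  ΔH_II = 16495 − 21452 = −4957 kJ
ΔH_I − ΔH_II = +3749 kJ, so reaction II has the more negative ΔH; |ΔH_I − ΔH_II| = 3749 kJ.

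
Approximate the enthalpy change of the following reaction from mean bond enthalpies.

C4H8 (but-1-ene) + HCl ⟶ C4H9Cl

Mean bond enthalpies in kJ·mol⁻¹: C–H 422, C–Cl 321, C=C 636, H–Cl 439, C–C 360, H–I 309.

Bonds broken (reactants):
  C–C: 2 × 360 = 720
  C–H: 8 × 422 = 3376
  C=C: 1 × 636 = 636
  H–Cl: 1 × 439 = 439
  Σ(broken) = 5171 kJ
Bonds formed (products):
  C–C: 3 × 360 = 1080
  C–Cl: 1 × 321 = 321
  C–H: 9 × 422 = 3798
  Σ(formed) = 5199 kJ
ΔH = Σ(broken) − Σ(formed) = 5171 − 5199 = −28 kJ

ΔH ≈ −28 kJ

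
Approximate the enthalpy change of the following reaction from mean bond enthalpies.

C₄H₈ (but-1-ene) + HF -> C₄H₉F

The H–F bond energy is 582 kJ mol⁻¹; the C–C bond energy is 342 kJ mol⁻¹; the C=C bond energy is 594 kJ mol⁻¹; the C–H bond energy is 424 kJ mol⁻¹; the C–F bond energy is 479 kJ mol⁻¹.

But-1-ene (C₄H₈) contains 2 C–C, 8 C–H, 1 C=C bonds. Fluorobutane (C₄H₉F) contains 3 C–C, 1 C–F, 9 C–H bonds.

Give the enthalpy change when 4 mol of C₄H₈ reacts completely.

Bonds broken (reactants):
  C–C: 2 × 342 = 684
  C–H: 8 × 424 = 3392
  C=C: 1 × 594 = 594
  H–F: 1 × 582 = 582
  Σ(broken) = 5252 kJ
Bonds formed (products):
  C–C: 3 × 342 = 1026
  C–F: 1 × 479 = 479
  C–H: 9 × 424 = 3816
  Σ(formed) = 5321 kJ
ΔH = Σ(broken) − Σ(formed) = 5252 − 5321 = −69 kJ
For 4× the reaction as written: 4 × (−69) = −276 kJ

ΔH = −276 kJ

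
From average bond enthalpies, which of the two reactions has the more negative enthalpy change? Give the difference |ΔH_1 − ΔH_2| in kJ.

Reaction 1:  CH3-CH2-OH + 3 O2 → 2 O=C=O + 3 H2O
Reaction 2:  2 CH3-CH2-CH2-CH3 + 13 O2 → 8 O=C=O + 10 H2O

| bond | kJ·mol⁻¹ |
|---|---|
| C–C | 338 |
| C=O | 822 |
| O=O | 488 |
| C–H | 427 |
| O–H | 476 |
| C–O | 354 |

Reaction 2, by 4383 kJ

Reaction 1:
  Bonds broken (reactants):
    C–C: 1 × 338 = 338
    C–H: 5 × 427 = 2135
    C–O: 1 × 354 = 354
    O–H: 1 × 476 = 476
    O=O: 3 × 488 = 1464
    Σ(broken) = 4767 kJ
  Bonds formed (products):
    C=O: 4 × 822 = 3288
    O–H: 6 × 476 = 2856
    Σ(formed) = 6144 kJ
  ΔH_1 = 4767 − 6144 = −1377 kJ
Reaction 2:
  Bonds broken (reactants):
    C–C: 6 × 338 = 2028
    C–H: 20 × 427 = 8540
    O=O: 13 × 488 = 6344
    Σ(broken) = 16912 kJ
  Bonds formed (products):
    C=O: 16 × 822 = 13152
    O–H: 20 × 476 = 9520
    Σ(formed) = 22672 kJ
  ΔH_2 = 16912 − 22672 = −5760 kJ
ΔH_1 − ΔH_2 = +4383 kJ, so reaction 2 has the more negative ΔH; |ΔH_1 − ΔH_2| = 4383 kJ.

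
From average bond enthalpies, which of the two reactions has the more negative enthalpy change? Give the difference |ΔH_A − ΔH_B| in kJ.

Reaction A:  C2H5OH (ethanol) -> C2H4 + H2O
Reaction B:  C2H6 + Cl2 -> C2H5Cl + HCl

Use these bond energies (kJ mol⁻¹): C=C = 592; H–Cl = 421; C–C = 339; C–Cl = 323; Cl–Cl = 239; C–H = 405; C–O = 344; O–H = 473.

Reaction A:
  Bonds broken (reactants):
    C–C: 1 × 339 = 339
    C–H: 5 × 405 = 2025
    C–O: 1 × 344 = 344
    O–H: 1 × 473 = 473
    Σ(broken) = 3181 kJ
  Bonds formed (products):
    C–H: 4 × 405 = 1620
    C=C: 1 × 592 = 592
    O–H: 2 × 473 = 946
    Σ(formed) = 3158 kJ
  ΔH_A = 3181 − 3158 = +23 kJ
Reaction B:
  Bonds broken (reactants):
    C–C: 1 × 339 = 339
    C–H: 6 × 405 = 2430
    Cl–Cl: 1 × 239 = 239
    Σ(broken) = 3008 kJ
  Bonds formed (products):
    C–C: 1 × 339 = 339
    C–Cl: 1 × 323 = 323
    C–H: 5 × 405 = 2025
    H–Cl: 1 × 421 = 421
    Σ(formed) = 3108 kJ
  ΔH_B = 3008 − 3108 = −100 kJ
ΔH_A − ΔH_B = +123 kJ, so reaction B has the more negative ΔH; |ΔH_A − ΔH_B| = 123 kJ.

Reaction B, by 123 kJ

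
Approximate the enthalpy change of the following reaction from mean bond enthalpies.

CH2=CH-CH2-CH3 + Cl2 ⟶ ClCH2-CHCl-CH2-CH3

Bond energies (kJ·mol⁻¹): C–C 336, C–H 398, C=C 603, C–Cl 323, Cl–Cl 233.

Bonds broken (reactants):
  C–C: 2 × 336 = 672
  C–H: 8 × 398 = 3184
  C=C: 1 × 603 = 603
  Cl–Cl: 1 × 233 = 233
  Σ(broken) = 4692 kJ
Bonds formed (products):
  C–C: 3 × 336 = 1008
  C–Cl: 2 × 323 = 646
  C–H: 8 × 398 = 3184
  Σ(formed) = 4838 kJ
ΔH = Σ(broken) − Σ(formed) = 4692 − 4838 = −146 kJ

ΔH ≈ −146 kJ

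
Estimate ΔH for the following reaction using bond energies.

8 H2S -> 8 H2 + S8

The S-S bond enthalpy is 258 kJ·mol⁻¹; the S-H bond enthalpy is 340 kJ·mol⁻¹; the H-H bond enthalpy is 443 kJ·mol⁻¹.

Bonds broken (reactants):
  S-H: 16 × 340 = 5440
  Σ(broken) = 5440 kJ
Bonds formed (products):
  H-H: 8 × 443 = 3544
  S-S: 8 × 258 = 2064
  Σ(formed) = 5608 kJ
ΔH = Σ(broken) − Σ(formed) = 5440 − 5608 = −168 kJ

ΔH ≈ −168 kJ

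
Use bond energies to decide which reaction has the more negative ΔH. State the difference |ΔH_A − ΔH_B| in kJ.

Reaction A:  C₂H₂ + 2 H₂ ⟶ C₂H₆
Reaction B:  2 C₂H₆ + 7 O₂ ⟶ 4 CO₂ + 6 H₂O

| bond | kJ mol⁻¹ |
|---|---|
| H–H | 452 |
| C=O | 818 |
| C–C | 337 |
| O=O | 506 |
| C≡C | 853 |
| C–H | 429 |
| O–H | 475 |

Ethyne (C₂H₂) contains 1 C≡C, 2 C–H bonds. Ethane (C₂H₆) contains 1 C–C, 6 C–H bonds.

Reaction A:
  Bonds broken (reactants):
    C≡C: 1 × 853 = 853
    C–H: 2 × 429 = 858
    H–H: 2 × 452 = 904
    Σ(broken) = 2615 kJ
  Bonds formed (products):
    C–C: 1 × 337 = 337
    C–H: 6 × 429 = 2574
    Σ(formed) = 2911 kJ
  ΔH_A = 2615 − 2911 = −296 kJ
Reaction B:
  Bonds broken (reactants):
    C–C: 2 × 337 = 674
    C–H: 12 × 429 = 5148
    O=O: 7 × 506 = 3542
    Σ(broken) = 9364 kJ
  Bonds formed (products):
    C=O: 8 × 818 = 6544
    O–H: 12 × 475 = 5700
    Σ(formed) = 12244 kJ
  ΔH_B = 9364 − 12244 = −2880 kJ
ΔH_A − ΔH_B = +2584 kJ, so reaction B has the more negative ΔH; |ΔH_A − ΔH_B| = 2584 kJ.

Reaction B, by 2584 kJ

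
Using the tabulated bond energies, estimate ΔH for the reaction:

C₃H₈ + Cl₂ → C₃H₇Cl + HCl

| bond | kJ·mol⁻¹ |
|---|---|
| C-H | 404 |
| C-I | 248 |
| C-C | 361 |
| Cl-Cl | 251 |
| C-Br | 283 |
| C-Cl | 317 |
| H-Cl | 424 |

ΔH ≈ −86 kJ

Bonds broken (reactants):
  C-C: 2 × 361 = 722
  C-H: 8 × 404 = 3232
  Cl-Cl: 1 × 251 = 251
  Σ(broken) = 4205 kJ
Bonds formed (products):
  C-C: 2 × 361 = 722
  C-Cl: 1 × 317 = 317
  C-H: 7 × 404 = 2828
  H-Cl: 1 × 424 = 424
  Σ(formed) = 4291 kJ
ΔH = Σ(broken) − Σ(formed) = 4205 − 4291 = −86 kJ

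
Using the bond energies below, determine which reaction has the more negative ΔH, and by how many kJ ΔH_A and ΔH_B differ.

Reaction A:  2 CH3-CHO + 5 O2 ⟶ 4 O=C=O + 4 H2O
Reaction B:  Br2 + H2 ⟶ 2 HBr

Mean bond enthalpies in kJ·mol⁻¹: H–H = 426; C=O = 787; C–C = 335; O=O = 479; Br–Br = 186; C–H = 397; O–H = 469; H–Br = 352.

Reaction A:
  Bonds broken (reactants):
    C–C: 2 × 335 = 670
    C–H: 8 × 397 = 3176
    C=O: 2 × 787 = 1574
    O=O: 5 × 479 = 2395
    Σ(broken) = 7815 kJ
  Bonds formed (products):
    C=O: 8 × 787 = 6296
    O–H: 8 × 469 = 3752
    Σ(formed) = 10048 kJ
  ΔH_A = 7815 − 10048 = −2233 kJ
Reaction B:
  Bonds broken (reactants):
    Br–Br: 1 × 186 = 186
    H–H: 1 × 426 = 426
    Σ(broken) = 612 kJ
  Bonds formed (products):
    H–Br: 2 × 352 = 704
    Σ(formed) = 704 kJ
  ΔH_B = 612 − 704 = −92 kJ
ΔH_A − ΔH_B = −2141 kJ, so reaction A has the more negative ΔH; |ΔH_A − ΔH_B| = 2141 kJ.

Reaction A, by 2141 kJ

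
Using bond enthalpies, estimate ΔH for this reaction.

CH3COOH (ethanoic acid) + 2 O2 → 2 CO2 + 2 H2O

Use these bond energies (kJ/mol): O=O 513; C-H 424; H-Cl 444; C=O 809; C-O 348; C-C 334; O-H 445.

ΔH ≈ −782 kJ

Bonds broken (reactants):
  C-C: 1 × 334 = 334
  C-H: 3 × 424 = 1272
  C-O: 1 × 348 = 348
  C=O: 1 × 809 = 809
  O-H: 1 × 445 = 445
  O=O: 2 × 513 = 1026
  Σ(broken) = 4234 kJ
Bonds formed (products):
  C=O: 4 × 809 = 3236
  O-H: 4 × 445 = 1780
  Σ(formed) = 5016 kJ
ΔH = Σ(broken) − Σ(formed) = 4234 − 5016 = −782 kJ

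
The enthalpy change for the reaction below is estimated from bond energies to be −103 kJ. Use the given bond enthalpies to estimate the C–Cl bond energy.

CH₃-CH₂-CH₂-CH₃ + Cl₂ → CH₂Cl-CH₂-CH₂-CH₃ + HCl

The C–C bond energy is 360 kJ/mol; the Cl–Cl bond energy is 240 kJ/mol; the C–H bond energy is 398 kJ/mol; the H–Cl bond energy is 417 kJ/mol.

Let D be the C–Cl bond energy.
Σ(broken) = 3×360 + 10×398 + 1×240 = 5300
Σ(formed) = 3×360 + 1×D + 9×398 + 1×417 = 5079 + D
ΔH = Σ(broken) − Σ(formed) = (5300) − (5079 + D) = +221 − D
Setting this equal to −103 kJ gives D = 324 kJ/mol.

D(C–Cl) ≈ 324 kJ/mol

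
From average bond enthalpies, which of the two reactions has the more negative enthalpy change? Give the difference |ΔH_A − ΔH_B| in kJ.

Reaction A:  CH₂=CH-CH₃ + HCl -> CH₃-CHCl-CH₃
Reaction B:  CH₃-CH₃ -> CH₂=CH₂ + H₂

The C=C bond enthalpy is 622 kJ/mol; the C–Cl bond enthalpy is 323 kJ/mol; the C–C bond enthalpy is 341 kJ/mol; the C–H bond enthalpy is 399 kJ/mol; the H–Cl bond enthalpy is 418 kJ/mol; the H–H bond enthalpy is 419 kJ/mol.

Reaction A, by 121 kJ

Reaction A:
  Bonds broken (reactants):
    C–C: 1 × 341 = 341
    C–H: 6 × 399 = 2394
    C=C: 1 × 622 = 622
    H–Cl: 1 × 418 = 418
    Σ(broken) = 3775 kJ
  Bonds formed (products):
    C–C: 2 × 341 = 682
    C–Cl: 1 × 323 = 323
    C–H: 7 × 399 = 2793
    Σ(formed) = 3798 kJ
  ΔH_A = 3775 − 3798 = −23 kJ
Reaction B:
  Bonds broken (reactants):
    C–C: 1 × 341 = 341
    C–H: 6 × 399 = 2394
    Σ(broken) = 2735 kJ
  Bonds formed (products):
    C–H: 4 × 399 = 1596
    C=C: 1 × 622 = 622
    H–H: 1 × 419 = 419
    Σ(formed) = 2637 kJ
  ΔH_B = 2735 − 2637 = +98 kJ
ΔH_A − ΔH_B = −121 kJ, so reaction A has the more negative ΔH; |ΔH_A − ΔH_B| = 121 kJ.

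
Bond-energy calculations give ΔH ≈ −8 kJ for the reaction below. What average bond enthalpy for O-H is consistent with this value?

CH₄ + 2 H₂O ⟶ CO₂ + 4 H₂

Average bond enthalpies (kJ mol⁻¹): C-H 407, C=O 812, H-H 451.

Let D be the O-H bond energy.
Σ(broken) = 4×407 + 4×D = 1628 + 4D
Σ(formed) = 2×812 + 4×451 = 3428
ΔH = Σ(broken) − Σ(formed) = (1628 + 4D) − (3428) = −1800 + 4D
Setting this equal to −8 kJ gives 4D = 1792, so D = 448 kJ/mol.

D(O-H) ≈ 448 kJ/mol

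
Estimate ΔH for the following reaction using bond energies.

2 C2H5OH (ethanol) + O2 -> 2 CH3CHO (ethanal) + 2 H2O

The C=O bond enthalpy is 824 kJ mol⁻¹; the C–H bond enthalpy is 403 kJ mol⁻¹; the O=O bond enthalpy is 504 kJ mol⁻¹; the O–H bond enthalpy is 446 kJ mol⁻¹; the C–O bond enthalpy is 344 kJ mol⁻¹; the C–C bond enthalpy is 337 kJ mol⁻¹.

Bonds broken (reactants):
  C–C: 2 × 337 = 674
  C–H: 10 × 403 = 4030
  C–O: 2 × 344 = 688
  O–H: 2 × 446 = 892
  O=O: 1 × 504 = 504
  Σ(broken) = 6788 kJ
Bonds formed (products):
  C–C: 2 × 337 = 674
  C–H: 8 × 403 = 3224
  C=O: 2 × 824 = 1648
  O–H: 4 × 446 = 1784
  Σ(formed) = 7330 kJ
ΔH = Σ(broken) − Σ(formed) = 6788 − 7330 = −542 kJ

ΔH ≈ −542 kJ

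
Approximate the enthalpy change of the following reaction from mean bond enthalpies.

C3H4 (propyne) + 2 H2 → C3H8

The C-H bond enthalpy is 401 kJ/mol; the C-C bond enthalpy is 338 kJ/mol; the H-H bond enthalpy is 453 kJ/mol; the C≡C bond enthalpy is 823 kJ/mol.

Bonds broken (reactants):
  C≡C: 1 × 823 = 823
  C-C: 1 × 338 = 338
  C-H: 4 × 401 = 1604
  H-H: 2 × 453 = 906
  Σ(broken) = 3671 kJ
Bonds formed (products):
  C-C: 2 × 338 = 676
  C-H: 8 × 401 = 3208
  Σ(formed) = 3884 kJ
ΔH = Σ(broken) − Σ(formed) = 3671 − 3884 = −213 kJ

ΔH ≈ −213 kJ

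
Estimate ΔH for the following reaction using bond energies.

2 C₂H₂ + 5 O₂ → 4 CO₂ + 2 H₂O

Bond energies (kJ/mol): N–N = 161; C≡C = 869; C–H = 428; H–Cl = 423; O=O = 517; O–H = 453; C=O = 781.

Bonds broken (reactants):
  C≡C: 2 × 869 = 1738
  C–H: 4 × 428 = 1712
  O=O: 5 × 517 = 2585
  Σ(broken) = 6035 kJ
Bonds formed (products):
  C=O: 8 × 781 = 6248
  O–H: 4 × 453 = 1812
  Σ(formed) = 8060 kJ
ΔH = Σ(broken) − Σ(formed) = 6035 − 8060 = −2025 kJ

ΔH ≈ −2025 kJ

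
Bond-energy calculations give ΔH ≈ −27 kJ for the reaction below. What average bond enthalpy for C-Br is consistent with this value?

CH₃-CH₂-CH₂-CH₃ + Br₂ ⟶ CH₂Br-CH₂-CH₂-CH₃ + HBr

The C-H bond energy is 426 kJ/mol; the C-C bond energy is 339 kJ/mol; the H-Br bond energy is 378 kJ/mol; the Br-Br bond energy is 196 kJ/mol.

Let D be the C-Br bond energy.
Σ(broken) = 1×196 + 3×339 + 10×426 = 5473
Σ(formed) = 1×D + 3×339 + 9×426 + 1×378 = 5229 + D
ΔH = Σ(broken) − Σ(formed) = (5473) − (5229 + D) = +244 − D
Setting this equal to −27 kJ gives D = 271 kJ/mol.

D(C-Br) ≈ 271 kJ/mol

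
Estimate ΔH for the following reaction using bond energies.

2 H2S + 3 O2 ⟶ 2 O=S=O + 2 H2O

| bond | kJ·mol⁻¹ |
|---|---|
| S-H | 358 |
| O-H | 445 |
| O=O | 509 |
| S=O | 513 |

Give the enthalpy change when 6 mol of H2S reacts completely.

ΔH = −2619 kJ

Bonds broken (reactants):
  O=O: 3 × 509 = 1527
  S-H: 4 × 358 = 1432
  Σ(broken) = 2959 kJ
Bonds formed (products):
  O-H: 4 × 445 = 1780
  S=O: 4 × 513 = 2052
  Σ(formed) = 3832 kJ
ΔH = Σ(broken) − Σ(formed) = 2959 − 3832 = −873 kJ
For 3× the reaction as written: 3 × (−873) = −2619 kJ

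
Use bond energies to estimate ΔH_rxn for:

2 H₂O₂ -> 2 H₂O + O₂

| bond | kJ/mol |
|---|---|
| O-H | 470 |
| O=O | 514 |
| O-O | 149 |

ΔH ≈ −216 kJ

Bonds broken (reactants):
  O-H: 4 × 470 = 1880
  O-O: 2 × 149 = 298
  Σ(broken) = 2178 kJ
Bonds formed (products):
  O-H: 4 × 470 = 1880
  O=O: 1 × 514 = 514
  Σ(formed) = 2394 kJ
ΔH = Σ(broken) − Σ(formed) = 2178 − 2394 = −216 kJ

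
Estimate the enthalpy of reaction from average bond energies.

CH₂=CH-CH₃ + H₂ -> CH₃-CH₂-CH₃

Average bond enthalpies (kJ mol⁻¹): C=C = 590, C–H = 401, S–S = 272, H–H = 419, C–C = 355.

ΔH ≈ −148 kJ

Bonds broken (reactants):
  C–C: 1 × 355 = 355
  C–H: 6 × 401 = 2406
  C=C: 1 × 590 = 590
  H–H: 1 × 419 = 419
  Σ(broken) = 3770 kJ
Bonds formed (products):
  C–C: 2 × 355 = 710
  C–H: 8 × 401 = 3208
  Σ(formed) = 3918 kJ
ΔH = Σ(broken) − Σ(formed) = 3770 − 3918 = −148 kJ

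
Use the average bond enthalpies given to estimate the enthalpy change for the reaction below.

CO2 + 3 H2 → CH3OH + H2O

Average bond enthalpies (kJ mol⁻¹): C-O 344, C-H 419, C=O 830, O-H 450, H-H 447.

ΔH ≈ +50 kJ

Bonds broken (reactants):
  C=O: 2 × 830 = 1660
  H-H: 3 × 447 = 1341
  Σ(broken) = 3001 kJ
Bonds formed (products):
  C-H: 3 × 419 = 1257
  C-O: 1 × 344 = 344
  O-H: 3 × 450 = 1350
  Σ(formed) = 2951 kJ
ΔH = Σ(broken) − Σ(formed) = 3001 − 2951 = +50 kJ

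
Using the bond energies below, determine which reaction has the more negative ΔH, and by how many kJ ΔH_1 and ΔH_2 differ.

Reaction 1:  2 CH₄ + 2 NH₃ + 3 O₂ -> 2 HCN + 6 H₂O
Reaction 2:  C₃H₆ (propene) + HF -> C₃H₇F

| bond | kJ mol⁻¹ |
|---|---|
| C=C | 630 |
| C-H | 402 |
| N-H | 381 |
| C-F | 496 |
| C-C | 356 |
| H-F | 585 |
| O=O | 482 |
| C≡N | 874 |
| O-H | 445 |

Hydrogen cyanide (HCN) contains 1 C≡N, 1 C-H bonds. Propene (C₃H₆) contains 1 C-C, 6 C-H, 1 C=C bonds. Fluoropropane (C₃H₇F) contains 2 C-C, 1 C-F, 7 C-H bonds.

Reaction 1:
  Bonds broken (reactants):
    C-H: 8 × 402 = 3216
    N-H: 6 × 381 = 2286
    O=O: 3 × 482 = 1446
    Σ(broken) = 6948 kJ
  Bonds formed (products):
    C≡N: 2 × 874 = 1748
    C-H: 2 × 402 = 804
    O-H: 12 × 445 = 5340
    Σ(formed) = 7892 kJ
  ΔH_1 = 6948 − 7892 = −944 kJ
Reaction 2:
  Bonds broken (reactants):
    C-C: 1 × 356 = 356
    C-H: 6 × 402 = 2412
    C=C: 1 × 630 = 630
    H-F: 1 × 585 = 585
    Σ(broken) = 3983 kJ
  Bonds formed (products):
    C-C: 2 × 356 = 712
    C-F: 1 × 496 = 496
    C-H: 7 × 402 = 2814
    Σ(formed) = 4022 kJ
  ΔH_2 = 3983 − 4022 = −39 kJ
ΔH_1 − ΔH_2 = −905 kJ, so reaction 1 has the more negative ΔH; |ΔH_1 − ΔH_2| = 905 kJ.

Reaction 1, by 905 kJ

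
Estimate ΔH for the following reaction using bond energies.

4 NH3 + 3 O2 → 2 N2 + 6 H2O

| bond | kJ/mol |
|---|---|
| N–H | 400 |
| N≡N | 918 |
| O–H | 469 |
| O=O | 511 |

Bonds broken (reactants):
  N–H: 12 × 400 = 4800
  O=O: 3 × 511 = 1533
  Σ(broken) = 6333 kJ
Bonds formed (products):
  N≡N: 2 × 918 = 1836
  O–H: 12 × 469 = 5628
  Σ(formed) = 7464 kJ
ΔH = Σ(broken) − Σ(formed) = 6333 − 7464 = −1131 kJ

ΔH ≈ −1131 kJ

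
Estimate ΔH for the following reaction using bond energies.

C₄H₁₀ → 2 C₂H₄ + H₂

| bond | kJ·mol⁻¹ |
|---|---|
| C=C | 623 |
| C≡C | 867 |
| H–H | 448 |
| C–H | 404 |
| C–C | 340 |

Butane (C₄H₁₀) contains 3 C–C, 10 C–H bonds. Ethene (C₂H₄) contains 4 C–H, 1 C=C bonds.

Bonds broken (reactants):
  C–C: 3 × 340 = 1020
  C–H: 10 × 404 = 4040
  Σ(broken) = 5060 kJ
Bonds formed (products):
  C–H: 8 × 404 = 3232
  C=C: 2 × 623 = 1246
  H–H: 1 × 448 = 448
  Σ(formed) = 4926 kJ
ΔH = Σ(broken) − Σ(formed) = 5060 − 4926 = +134 kJ

ΔH ≈ +134 kJ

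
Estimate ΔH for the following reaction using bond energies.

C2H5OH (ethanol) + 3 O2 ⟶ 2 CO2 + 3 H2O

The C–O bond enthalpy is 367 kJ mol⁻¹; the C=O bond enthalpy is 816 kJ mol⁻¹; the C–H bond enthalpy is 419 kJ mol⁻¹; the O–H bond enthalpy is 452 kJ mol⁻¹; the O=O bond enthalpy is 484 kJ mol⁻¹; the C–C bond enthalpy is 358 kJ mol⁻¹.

Bonds broken (reactants):
  C–C: 1 × 358 = 358
  C–H: 5 × 419 = 2095
  C–O: 1 × 367 = 367
  O–H: 1 × 452 = 452
  O=O: 3 × 484 = 1452
  Σ(broken) = 4724 kJ
Bonds formed (products):
  C=O: 4 × 816 = 3264
  O–H: 6 × 452 = 2712
  Σ(formed) = 5976 kJ
ΔH = Σ(broken) − Σ(formed) = 4724 − 5976 = −1252 kJ

ΔH ≈ −1252 kJ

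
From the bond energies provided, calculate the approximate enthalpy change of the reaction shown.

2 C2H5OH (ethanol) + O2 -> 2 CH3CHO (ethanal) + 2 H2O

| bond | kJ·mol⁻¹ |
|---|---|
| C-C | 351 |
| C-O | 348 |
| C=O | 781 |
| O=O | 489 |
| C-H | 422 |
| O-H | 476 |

Bonds broken (reactants):
  C-C: 2 × 351 = 702
  C-H: 10 × 422 = 4220
  C-O: 2 × 348 = 696
  O-H: 2 × 476 = 952
  O=O: 1 × 489 = 489
  Σ(broken) = 7059 kJ
Bonds formed (products):
  C-C: 2 × 351 = 702
  C-H: 8 × 422 = 3376
  C=O: 2 × 781 = 1562
  O-H: 4 × 476 = 1904
  Σ(formed) = 7544 kJ
ΔH = Σ(broken) − Σ(formed) = 7059 − 7544 = −485 kJ

ΔH ≈ −485 kJ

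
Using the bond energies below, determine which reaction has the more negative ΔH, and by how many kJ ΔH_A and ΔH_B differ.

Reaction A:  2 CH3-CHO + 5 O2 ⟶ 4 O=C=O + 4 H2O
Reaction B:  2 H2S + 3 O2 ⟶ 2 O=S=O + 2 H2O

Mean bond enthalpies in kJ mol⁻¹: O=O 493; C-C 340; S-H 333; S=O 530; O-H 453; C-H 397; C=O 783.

Reaction A:
  Bonds broken (reactants):
    C-C: 2 × 340 = 680
    C-H: 8 × 397 = 3176
    C=O: 2 × 783 = 1566
    O=O: 5 × 493 = 2465
    Σ(broken) = 7887 kJ
  Bonds formed (products):
    C=O: 8 × 783 = 6264
    O-H: 8 × 453 = 3624
    Σ(formed) = 9888 kJ
  ΔH_A = 7887 − 9888 = −2001 kJ
Reaction B:
  Bonds broken (reactants):
    O=O: 3 × 493 = 1479
    S-H: 4 × 333 = 1332
    Σ(broken) = 2811 kJ
  Bonds formed (products):
    O-H: 4 × 453 = 1812
    S=O: 4 × 530 = 2120
    Σ(formed) = 3932 kJ
  ΔH_B = 2811 − 3932 = −1121 kJ
ΔH_A − ΔH_B = −880 kJ, so reaction A has the more negative ΔH; |ΔH_A − ΔH_B| = 880 kJ.

Reaction A, by 880 kJ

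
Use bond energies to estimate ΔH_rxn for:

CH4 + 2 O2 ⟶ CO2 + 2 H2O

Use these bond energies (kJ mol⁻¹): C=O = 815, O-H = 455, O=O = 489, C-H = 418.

ΔH ≈ −800 kJ

Bonds broken (reactants):
  C-H: 4 × 418 = 1672
  O=O: 2 × 489 = 978
  Σ(broken) = 2650 kJ
Bonds formed (products):
  C=O: 2 × 815 = 1630
  O-H: 4 × 455 = 1820
  Σ(formed) = 3450 kJ
ΔH = Σ(broken) − Σ(formed) = 2650 − 3450 = −800 kJ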